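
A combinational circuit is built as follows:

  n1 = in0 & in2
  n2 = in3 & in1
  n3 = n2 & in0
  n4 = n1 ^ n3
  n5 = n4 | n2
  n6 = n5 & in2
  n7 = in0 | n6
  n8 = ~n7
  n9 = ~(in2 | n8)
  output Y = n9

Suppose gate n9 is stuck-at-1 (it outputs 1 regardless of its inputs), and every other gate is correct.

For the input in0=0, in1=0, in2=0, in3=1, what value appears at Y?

Propagate with n9 forced: n1=0, n2=0, n3=0, n4=0, n5=0, n6=0, n7=0, n8=1, n9=1 [stuck-at-1].
So Y = 1. (Without the fault it would be 0.)

1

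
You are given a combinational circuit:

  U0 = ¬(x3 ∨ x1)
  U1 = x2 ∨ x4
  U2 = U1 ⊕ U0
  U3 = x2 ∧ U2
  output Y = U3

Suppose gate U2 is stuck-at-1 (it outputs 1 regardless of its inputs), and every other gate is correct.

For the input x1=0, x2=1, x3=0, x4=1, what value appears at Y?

Propagate with U2 forced: U0=1, U1=1, U2=1 [stuck-at-1], U3=1.
So Y = 1. (Without the fault it would be 0.)

1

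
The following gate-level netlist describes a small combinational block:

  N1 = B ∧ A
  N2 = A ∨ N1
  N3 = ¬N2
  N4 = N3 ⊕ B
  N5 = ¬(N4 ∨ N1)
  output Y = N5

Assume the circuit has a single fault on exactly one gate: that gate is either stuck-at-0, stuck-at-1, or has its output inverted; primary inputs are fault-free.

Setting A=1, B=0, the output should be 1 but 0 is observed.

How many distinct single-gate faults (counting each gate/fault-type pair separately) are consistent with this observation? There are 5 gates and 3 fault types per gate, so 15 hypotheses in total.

10

Fault-free: N1=0, N2=1, N3=0, N4=0, N5=1 → 1. Observed 0.
  N1: stuck-at-1, inverted output ✓; others ✗
  N2: stuck-at-0, inverted output ✓; others ✗
  N3: stuck-at-1, inverted output ✓; others ✗
  N4: stuck-at-1, inverted output ✓; others ✗
  N5: stuck-at-0, inverted output ✓; others ✗
Consistent faults: {N1 stuck-at-1, N1 inverted output, N2 stuck-at-0, N2 inverted output, N3 stuck-at-1, N3 inverted output, N4 stuck-at-1, N4 inverted output, N5 stuck-at-0, N5 inverted output} — 10 in all.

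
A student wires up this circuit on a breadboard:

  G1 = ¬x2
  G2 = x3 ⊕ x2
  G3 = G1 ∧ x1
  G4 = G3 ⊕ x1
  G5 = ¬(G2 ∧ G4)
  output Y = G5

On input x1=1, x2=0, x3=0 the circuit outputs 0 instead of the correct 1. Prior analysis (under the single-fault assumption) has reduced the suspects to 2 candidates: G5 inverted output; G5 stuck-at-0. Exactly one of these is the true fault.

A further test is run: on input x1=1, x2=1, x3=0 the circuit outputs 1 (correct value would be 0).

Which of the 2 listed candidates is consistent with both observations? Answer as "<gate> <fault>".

Evaluate each candidate on input x1=1, x2=1, x3=0:
  G5 inverted output: G1=0, G2=1, G3=0, G4=1, G5=1 [inverted output] → 1 — matches
  G5 stuck-at-0: G1=0, G2=1, G3=0, G4=1, G5=0 [stuck-at-0] → 0 — eliminated
Only G5 inverted output reproduces the observed 1.

G5 inverted output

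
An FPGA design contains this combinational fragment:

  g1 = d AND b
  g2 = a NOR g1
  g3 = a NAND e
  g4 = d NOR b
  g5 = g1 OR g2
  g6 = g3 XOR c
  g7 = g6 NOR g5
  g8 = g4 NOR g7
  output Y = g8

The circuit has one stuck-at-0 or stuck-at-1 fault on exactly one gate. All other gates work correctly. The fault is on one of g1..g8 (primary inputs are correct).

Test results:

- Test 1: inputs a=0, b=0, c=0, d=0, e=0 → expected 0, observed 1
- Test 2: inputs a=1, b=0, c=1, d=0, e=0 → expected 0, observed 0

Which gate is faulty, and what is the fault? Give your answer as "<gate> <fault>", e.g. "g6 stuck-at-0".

Fault-free values for test 1 (a=0, b=0, c=0, d=0, e=0): g1=0, g2=1, g3=1, g4=1, g5=1, g6=1, g7=0, g8=0, giving Y=0. Observed 1.
Test 1: faults giving observed 1 are {g4 stuck-at-0, g8 stuck-at-1}.
Test 2 (a=1, b=0, c=1, d=0, e=0): fault-free g1=0, g2=0, g3=1, g4=1, g5=0, g6=0, g7=1, g8=0 → 0; observed 0. Eliminates g8 stuck-at-1.
Only g4 stuck-at-0 is consistent with every test.

g4 stuck-at-0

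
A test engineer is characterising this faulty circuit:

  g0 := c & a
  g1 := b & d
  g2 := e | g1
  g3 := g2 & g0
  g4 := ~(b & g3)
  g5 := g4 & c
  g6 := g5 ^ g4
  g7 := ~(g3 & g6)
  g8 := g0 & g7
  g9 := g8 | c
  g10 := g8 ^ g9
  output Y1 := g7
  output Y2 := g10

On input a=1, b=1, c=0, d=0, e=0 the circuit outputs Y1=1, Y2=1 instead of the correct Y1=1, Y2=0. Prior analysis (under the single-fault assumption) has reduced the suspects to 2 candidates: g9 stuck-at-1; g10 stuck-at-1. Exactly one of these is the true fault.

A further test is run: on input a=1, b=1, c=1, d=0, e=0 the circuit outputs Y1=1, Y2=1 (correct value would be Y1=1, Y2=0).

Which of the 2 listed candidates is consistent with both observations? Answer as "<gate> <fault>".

Evaluate each candidate on input a=1, b=1, c=1, d=0, e=0:
  g9 stuck-at-1: g0=1, g1=0, g2=0, g3=0, g4=1, g5=1, g6=0, g7=1, g8=1, g9=1 [stuck-at-1], g10=0 → Y1=1, Y2=0 — eliminated
  g10 stuck-at-1: g0=1, g1=0, g2=0, g3=0, g4=1, g5=1, g6=0, g7=1, g8=1, g9=1, g10=1 [stuck-at-1] → Y1=1, Y2=1 — matches
Only g10 stuck-at-1 reproduces the observed Y1=1, Y2=1.

g10 stuck-at-1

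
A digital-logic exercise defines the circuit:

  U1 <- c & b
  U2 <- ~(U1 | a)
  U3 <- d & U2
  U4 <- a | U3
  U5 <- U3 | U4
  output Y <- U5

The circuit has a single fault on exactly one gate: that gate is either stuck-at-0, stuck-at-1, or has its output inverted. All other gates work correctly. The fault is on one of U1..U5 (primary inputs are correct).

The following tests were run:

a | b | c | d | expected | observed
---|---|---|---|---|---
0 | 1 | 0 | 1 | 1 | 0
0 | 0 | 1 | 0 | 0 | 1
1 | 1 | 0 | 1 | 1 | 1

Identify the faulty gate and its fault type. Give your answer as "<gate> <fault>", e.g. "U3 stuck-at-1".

Fault-free values for test 1 (a=0, b=1, c=0, d=1): U1=0, U2=1, U3=1, U4=1, U5=1, giving Y=1. Observed 0.
Test 1: faults giving observed 0 are {U1 stuck-at-1, U1 inverted output, U2 stuck-at-0, U2 inverted output, U3 stuck-at-0, U3 inverted output, U5 stuck-at-0, U5 inverted output}.
Test 2 (a=0, b=0, c=1, d=0): fault-free U1=0, U2=1, U3=0, U4=0, U5=0 → 0; observed 1. Eliminates U1 stuck-at-1, U1 inverted output, U2 stuck-at-0, U2 inverted output, U3 stuck-at-0, U5 stuck-at-0.
Test 3 (a=1, b=1, c=0, d=1): fault-free U1=0, U2=0, U3=0, U4=1, U5=1 → 1; observed 1. Eliminates U5 inverted output.
Only U3 inverted output is consistent with every test.

U3 inverted output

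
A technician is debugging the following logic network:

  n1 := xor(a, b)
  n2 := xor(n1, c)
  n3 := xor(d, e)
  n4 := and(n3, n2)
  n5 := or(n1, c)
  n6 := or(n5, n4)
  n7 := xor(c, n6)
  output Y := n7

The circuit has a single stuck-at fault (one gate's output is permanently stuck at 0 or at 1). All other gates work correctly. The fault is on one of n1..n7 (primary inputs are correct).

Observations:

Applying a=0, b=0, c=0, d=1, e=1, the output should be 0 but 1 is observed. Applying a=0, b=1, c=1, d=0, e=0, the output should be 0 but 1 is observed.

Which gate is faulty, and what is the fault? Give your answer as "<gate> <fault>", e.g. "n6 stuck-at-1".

n7 stuck-at-1

Fault-free values for test 1 (a=0, b=0, c=0, d=1, e=1): n1=0, n2=0, n3=0, n4=0, n5=0, n6=0, n7=0, giving Y=0. Observed 1.
Test 1: faults giving observed 1 are {n1 stuck-at-1, n4 stuck-at-1, n5 stuck-at-1, n6 stuck-at-1, n7 stuck-at-1}.
Test 2 (a=0, b=1, c=1, d=0, e=0): fault-free n1=1, n2=0, n3=0, n4=0, n5=1, n6=1, n7=0 → 0; observed 1. Eliminates n1 stuck-at-1, n4 stuck-at-1, n5 stuck-at-1, n6 stuck-at-1.
Only n7 stuck-at-1 is consistent with every test.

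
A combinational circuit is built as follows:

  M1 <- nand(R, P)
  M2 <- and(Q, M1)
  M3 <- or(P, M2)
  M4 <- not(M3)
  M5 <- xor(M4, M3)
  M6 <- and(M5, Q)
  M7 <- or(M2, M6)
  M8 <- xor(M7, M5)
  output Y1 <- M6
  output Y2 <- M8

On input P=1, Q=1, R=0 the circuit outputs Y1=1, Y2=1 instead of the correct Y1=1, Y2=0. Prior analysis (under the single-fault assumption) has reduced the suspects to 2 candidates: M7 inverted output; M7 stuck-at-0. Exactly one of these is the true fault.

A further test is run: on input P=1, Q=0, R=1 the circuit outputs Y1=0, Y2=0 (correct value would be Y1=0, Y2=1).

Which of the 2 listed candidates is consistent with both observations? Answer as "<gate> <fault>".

M7 inverted output

Evaluate each candidate on input P=1, Q=0, R=1:
  M7 inverted output: M1=0, M2=0, M3=1, M4=0, M5=1, M6=0, M7=1 [inverted output], M8=0 → Y1=0, Y2=0 — matches
  M7 stuck-at-0: M1=0, M2=0, M3=1, M4=0, M5=1, M6=0, M7=0 [stuck-at-0], M8=1 → Y1=0, Y2=1 — eliminated
Only M7 inverted output reproduces the observed Y1=0, Y2=0.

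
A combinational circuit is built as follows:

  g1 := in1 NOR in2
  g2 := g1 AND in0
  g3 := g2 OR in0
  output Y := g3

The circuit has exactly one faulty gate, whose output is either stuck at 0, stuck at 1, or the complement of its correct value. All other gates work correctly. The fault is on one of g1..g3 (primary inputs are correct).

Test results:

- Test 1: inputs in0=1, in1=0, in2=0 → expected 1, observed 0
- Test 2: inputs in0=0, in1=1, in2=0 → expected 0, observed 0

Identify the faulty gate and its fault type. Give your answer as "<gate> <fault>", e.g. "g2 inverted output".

g3 stuck-at-0

Fault-free values for test 1 (in0=1, in1=0, in2=0): g1=1, g2=1, g3=1, giving Y=1. Observed 0.
Test 1: faults giving observed 0 are {g3 stuck-at-0, g3 inverted output}.
Test 2 (in0=0, in1=1, in2=0): fault-free g1=0, g2=0, g3=0 → 0; observed 0. Eliminates g3 inverted output.
Only g3 stuck-at-0 is consistent with every test.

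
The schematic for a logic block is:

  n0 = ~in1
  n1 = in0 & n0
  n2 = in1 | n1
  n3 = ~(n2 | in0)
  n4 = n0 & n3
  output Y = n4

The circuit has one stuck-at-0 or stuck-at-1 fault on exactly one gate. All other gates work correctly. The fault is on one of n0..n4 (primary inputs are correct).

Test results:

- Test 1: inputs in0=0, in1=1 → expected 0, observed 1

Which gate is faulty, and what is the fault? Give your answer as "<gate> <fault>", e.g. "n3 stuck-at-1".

Fault-free values for test 1 (in0=0, in1=1): n0=0, n1=0, n2=1, n3=0, n4=0, giving Y=0. Observed 1.
Test 1: faults giving observed 1 are {n4 stuck-at-1}.
Only n4 stuck-at-1 is consistent with every test.

n4 stuck-at-1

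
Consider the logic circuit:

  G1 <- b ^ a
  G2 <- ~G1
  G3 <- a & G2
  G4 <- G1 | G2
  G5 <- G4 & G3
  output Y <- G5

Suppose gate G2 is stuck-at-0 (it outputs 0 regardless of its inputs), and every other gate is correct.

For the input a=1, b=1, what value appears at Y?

0

Propagate with G2 forced: G1=0, G2=0 [stuck-at-0], G3=0, G4=0, G5=0.
So Y = 0. (Without the fault it would be 1.)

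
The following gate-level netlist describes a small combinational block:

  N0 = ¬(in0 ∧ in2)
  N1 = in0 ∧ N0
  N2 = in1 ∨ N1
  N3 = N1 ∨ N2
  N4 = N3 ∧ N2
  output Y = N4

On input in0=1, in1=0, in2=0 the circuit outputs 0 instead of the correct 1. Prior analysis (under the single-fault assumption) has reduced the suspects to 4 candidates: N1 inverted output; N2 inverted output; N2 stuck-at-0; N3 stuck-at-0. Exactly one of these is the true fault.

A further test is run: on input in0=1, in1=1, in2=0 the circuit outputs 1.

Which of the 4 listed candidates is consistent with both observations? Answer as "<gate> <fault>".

N1 inverted output

Evaluate each candidate on input in0=1, in1=1, in2=0:
  N1 inverted output: N0=1, N1=0 [inverted output], N2=1, N3=1, N4=1 → 1 — matches
  N2 inverted output: N0=1, N1=1, N2=0 [inverted output], N3=1, N4=0 → 0 — eliminated
  N2 stuck-at-0: N0=1, N1=1, N2=0 [stuck-at-0], N3=1, N4=0 → 0 — eliminated
  N3 stuck-at-0: N0=1, N1=1, N2=1, N3=0 [stuck-at-0], N4=0 → 0 — eliminated
Only N1 inverted output reproduces the observed 1.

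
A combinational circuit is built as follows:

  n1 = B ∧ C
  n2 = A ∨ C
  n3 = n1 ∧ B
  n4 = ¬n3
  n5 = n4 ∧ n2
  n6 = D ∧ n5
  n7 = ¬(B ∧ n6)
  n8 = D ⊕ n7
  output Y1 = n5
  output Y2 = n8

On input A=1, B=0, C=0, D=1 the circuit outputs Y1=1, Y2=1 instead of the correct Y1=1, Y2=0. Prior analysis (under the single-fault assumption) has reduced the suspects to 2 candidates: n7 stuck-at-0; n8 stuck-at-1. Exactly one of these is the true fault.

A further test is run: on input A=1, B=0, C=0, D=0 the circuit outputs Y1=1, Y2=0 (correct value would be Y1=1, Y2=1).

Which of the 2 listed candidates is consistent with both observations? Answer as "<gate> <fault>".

Evaluate each candidate on input A=1, B=0, C=0, D=0:
  n7 stuck-at-0: n1=0, n2=1, n3=0, n4=1, n5=1, n6=0, n7=0 [stuck-at-0], n8=0 → Y1=1, Y2=0 — matches
  n8 stuck-at-1: n1=0, n2=1, n3=0, n4=1, n5=1, n6=0, n7=1, n8=1 [stuck-at-1] → Y1=1, Y2=1 — eliminated
Only n7 stuck-at-0 reproduces the observed Y1=1, Y2=0.

n7 stuck-at-0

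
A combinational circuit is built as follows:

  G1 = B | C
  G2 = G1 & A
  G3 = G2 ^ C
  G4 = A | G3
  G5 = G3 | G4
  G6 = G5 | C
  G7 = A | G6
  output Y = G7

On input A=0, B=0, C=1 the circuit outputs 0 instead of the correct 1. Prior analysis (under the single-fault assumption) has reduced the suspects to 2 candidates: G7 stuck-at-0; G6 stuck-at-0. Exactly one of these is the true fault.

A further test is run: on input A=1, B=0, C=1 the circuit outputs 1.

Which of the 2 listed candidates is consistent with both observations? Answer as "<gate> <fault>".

G6 stuck-at-0

Evaluate each candidate on input A=1, B=0, C=1:
  G7 stuck-at-0: G1=1, G2=1, G3=0, G4=1, G5=1, G6=1, G7=0 [stuck-at-0] → 0 — eliminated
  G6 stuck-at-0: G1=1, G2=1, G3=0, G4=1, G5=1, G6=0 [stuck-at-0], G7=1 → 1 — matches
Only G6 stuck-at-0 reproduces the observed 1.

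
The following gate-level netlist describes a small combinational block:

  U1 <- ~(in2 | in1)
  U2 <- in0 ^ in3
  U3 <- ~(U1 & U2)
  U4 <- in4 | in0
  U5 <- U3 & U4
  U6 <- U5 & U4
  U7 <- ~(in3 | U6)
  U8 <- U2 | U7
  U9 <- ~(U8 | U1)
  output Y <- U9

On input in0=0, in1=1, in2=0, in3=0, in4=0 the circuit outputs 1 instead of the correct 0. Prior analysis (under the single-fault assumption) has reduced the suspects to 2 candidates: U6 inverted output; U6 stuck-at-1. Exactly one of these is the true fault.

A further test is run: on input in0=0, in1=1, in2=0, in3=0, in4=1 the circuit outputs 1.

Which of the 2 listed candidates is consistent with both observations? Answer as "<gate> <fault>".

Evaluate each candidate on input in0=0, in1=1, in2=0, in3=0, in4=1:
  U6 inverted output: U1=0, U2=0, U3=1, U4=1, U5=1, U6=0 [inverted output], U7=1, U8=1, U9=0 → 0 — eliminated
  U6 stuck-at-1: U1=0, U2=0, U3=1, U4=1, U5=1, U6=1 [stuck-at-1], U7=0, U8=0, U9=1 → 1 — matches
Only U6 stuck-at-1 reproduces the observed 1.

U6 stuck-at-1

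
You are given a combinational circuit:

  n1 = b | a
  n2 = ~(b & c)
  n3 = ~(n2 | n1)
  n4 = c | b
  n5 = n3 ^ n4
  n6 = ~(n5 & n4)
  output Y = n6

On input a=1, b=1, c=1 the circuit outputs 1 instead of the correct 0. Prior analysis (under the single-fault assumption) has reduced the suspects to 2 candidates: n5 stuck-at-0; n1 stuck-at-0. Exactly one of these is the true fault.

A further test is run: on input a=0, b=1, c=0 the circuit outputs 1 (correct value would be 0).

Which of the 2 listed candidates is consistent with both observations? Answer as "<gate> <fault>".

n5 stuck-at-0

Evaluate each candidate on input a=0, b=1, c=0:
  n5 stuck-at-0: n1=1, n2=1, n3=0, n4=1, n5=0 [stuck-at-0], n6=1 → 1 — matches
  n1 stuck-at-0: n1=0 [stuck-at-0], n2=1, n3=0, n4=1, n5=1, n6=0 → 0 — eliminated
Only n5 stuck-at-0 reproduces the observed 1.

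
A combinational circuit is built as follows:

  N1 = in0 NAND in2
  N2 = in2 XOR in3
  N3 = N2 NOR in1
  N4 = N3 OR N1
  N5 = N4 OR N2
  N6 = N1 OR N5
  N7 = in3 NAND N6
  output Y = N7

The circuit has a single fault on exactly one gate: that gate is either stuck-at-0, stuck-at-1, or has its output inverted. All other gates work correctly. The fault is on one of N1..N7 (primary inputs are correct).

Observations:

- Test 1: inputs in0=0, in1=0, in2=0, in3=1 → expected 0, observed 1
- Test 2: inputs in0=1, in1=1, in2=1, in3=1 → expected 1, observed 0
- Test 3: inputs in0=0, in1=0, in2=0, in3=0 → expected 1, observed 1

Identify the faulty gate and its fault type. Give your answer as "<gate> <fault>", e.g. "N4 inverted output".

N6 inverted output

Fault-free values for test 1 (in0=0, in1=0, in2=0, in3=1): N1=1, N2=1, N3=0, N4=1, N5=1, N6=1, N7=0, giving Y=0. Observed 1.
Test 1: faults giving observed 1 are {N6 stuck-at-0, N6 inverted output, N7 stuck-at-1, N7 inverted output}.
Test 2 (in0=1, in1=1, in2=1, in3=1): fault-free N1=0, N2=0, N3=0, N4=0, N5=0, N6=0, N7=1 → 1; observed 0. Eliminates N6 stuck-at-0, N7 stuck-at-1.
Test 3 (in0=0, in1=0, in2=0, in3=0): fault-free N1=1, N2=0, N3=1, N4=1, N5=1, N6=1, N7=1 → 1; observed 1. Eliminates N7 inverted output.
Only N6 inverted output is consistent with every test.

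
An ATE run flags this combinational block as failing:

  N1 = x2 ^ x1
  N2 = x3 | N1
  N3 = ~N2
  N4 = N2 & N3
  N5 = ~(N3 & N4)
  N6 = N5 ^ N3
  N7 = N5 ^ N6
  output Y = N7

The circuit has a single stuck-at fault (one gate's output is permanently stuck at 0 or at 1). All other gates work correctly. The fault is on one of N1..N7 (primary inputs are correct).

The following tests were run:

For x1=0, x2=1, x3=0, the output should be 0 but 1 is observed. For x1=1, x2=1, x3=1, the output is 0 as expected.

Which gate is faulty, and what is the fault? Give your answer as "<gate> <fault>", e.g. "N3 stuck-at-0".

Fault-free values for test 1 (x1=0, x2=1, x3=0): N1=1, N2=1, N3=0, N4=0, N5=1, N6=1, N7=0, giving Y=0. Observed 1.
Test 1: faults giving observed 1 are {N1 stuck-at-0, N2 stuck-at-0, N3 stuck-at-1, N6 stuck-at-0, N7 stuck-at-1}.
Test 2 (x1=1, x2=1, x3=1): fault-free N1=0, N2=1, N3=0, N4=0, N5=1, N6=1, N7=0 → 0; observed 0. Eliminates N2 stuck-at-0, N3 stuck-at-1, N6 stuck-at-0, N7 stuck-at-1.
Only N1 stuck-at-0 is consistent with every test.

N1 stuck-at-0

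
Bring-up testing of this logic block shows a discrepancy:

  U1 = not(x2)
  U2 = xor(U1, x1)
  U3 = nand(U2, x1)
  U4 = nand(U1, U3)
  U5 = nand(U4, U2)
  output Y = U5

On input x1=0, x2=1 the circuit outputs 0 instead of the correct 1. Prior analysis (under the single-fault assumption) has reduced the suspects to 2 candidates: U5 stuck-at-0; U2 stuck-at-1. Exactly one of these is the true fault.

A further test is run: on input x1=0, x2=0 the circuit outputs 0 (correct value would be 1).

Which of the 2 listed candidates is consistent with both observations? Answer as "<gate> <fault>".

U5 stuck-at-0

Evaluate each candidate on input x1=0, x2=0:
  U5 stuck-at-0: U1=1, U2=1, U3=1, U4=0, U5=0 [stuck-at-0] → 0 — matches
  U2 stuck-at-1: U1=1, U2=1 [stuck-at-1], U3=1, U4=0, U5=1 → 1 — eliminated
Only U5 stuck-at-0 reproduces the observed 0.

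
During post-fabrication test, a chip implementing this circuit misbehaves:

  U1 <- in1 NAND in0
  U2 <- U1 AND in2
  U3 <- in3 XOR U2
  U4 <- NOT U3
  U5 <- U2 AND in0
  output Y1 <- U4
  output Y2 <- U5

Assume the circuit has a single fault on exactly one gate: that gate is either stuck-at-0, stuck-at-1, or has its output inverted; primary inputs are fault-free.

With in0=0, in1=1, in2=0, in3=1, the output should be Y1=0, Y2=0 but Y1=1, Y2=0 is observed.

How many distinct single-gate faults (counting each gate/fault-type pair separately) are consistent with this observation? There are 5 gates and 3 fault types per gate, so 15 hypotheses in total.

6

Fault-free: U1=1, U2=0, U3=1, U4=0, U5=0 → Y1=0, Y2=0. Observed Y1=1, Y2=0.
  U1: none of the 3 fault types match ✗
  U2: stuck-at-1, inverted output ✓; others ✗
  U3: stuck-at-0, inverted output ✓; others ✗
  U4: stuck-at-1, inverted output ✓; others ✗
  U5: none of the 3 fault types match ✗
Consistent faults: {U2 stuck-at-1, U2 inverted output, U3 stuck-at-0, U3 inverted output, U4 stuck-at-1, U4 inverted output} — 6 in all.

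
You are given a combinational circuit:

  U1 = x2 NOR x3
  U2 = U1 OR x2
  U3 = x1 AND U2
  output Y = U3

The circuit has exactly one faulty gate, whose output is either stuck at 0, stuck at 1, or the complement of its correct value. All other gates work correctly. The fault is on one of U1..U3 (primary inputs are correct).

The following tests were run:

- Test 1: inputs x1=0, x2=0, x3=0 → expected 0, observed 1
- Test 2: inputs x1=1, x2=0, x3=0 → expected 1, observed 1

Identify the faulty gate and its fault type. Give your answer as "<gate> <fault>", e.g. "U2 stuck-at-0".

U3 stuck-at-1

Fault-free values for test 1 (x1=0, x2=0, x3=0): U1=1, U2=1, U3=0, giving Y=0. Observed 1.
Test 1: faults giving observed 1 are {U3 stuck-at-1, U3 inverted output}.
Test 2 (x1=1, x2=0, x3=0): fault-free U1=1, U2=1, U3=1 → 1; observed 1. Eliminates U3 inverted output.
Only U3 stuck-at-1 is consistent with every test.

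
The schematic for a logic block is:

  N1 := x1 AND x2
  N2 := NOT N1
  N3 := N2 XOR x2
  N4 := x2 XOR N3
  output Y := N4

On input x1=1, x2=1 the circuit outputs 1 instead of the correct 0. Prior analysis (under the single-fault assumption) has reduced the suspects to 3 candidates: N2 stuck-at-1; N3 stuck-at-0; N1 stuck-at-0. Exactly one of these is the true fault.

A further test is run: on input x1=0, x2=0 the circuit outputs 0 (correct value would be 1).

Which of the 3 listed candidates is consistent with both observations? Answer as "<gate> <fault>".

N3 stuck-at-0

Evaluate each candidate on input x1=0, x2=0:
  N2 stuck-at-1: N1=0, N2=1 [stuck-at-1], N3=1, N4=1 → 1 — eliminated
  N3 stuck-at-0: N1=0, N2=1, N3=0 [stuck-at-0], N4=0 → 0 — matches
  N1 stuck-at-0: N1=0 [stuck-at-0], N2=1, N3=1, N4=1 → 1 — eliminated
Only N3 stuck-at-0 reproduces the observed 0.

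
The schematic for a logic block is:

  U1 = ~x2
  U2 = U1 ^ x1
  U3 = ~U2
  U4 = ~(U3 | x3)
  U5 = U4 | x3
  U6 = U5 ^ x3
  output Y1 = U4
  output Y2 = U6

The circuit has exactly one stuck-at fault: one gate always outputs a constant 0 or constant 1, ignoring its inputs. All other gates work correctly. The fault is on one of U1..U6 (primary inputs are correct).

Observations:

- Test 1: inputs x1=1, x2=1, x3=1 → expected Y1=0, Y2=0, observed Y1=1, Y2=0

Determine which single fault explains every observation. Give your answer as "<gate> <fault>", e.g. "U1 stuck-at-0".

Fault-free values for test 1 (x1=1, x2=1, x3=1): U1=0, U2=1, U3=0, U4=0, U5=1, U6=0, giving Y1=0, Y2=0. Observed Y1=1, Y2=0.
Test 1: faults giving observed Y1=1, Y2=0 are {U4 stuck-at-1}.
Only U4 stuck-at-1 is consistent with every test.

U4 stuck-at-1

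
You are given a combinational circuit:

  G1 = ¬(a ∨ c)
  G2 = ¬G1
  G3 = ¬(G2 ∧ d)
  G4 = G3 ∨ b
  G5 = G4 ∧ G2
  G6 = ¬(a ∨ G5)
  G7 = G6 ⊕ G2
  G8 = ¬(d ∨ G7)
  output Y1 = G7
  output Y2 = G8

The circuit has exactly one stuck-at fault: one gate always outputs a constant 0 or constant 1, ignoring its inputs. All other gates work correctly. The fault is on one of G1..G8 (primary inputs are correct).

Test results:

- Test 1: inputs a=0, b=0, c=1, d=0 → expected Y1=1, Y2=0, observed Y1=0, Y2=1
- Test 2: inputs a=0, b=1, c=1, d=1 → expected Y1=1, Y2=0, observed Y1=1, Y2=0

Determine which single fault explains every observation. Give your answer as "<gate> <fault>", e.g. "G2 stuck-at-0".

Fault-free values for test 1 (a=0, b=0, c=1, d=0): G1=0, G2=1, G3=1, G4=1, G5=1, G6=0, G7=1, G8=0, giving Y1=1, Y2=0. Observed Y1=0, Y2=1.
Test 1: faults giving observed Y1=0, Y2=1 are {G3 stuck-at-0, G4 stuck-at-0, G5 stuck-at-0, G6 stuck-at-1, G7 stuck-at-0}.
Test 2 (a=0, b=1, c=1, d=1): fault-free G1=0, G2=1, G3=0, G4=1, G5=1, G6=0, G7=1, G8=0 → Y1=1, Y2=0; observed Y1=1, Y2=0. Eliminates G4 stuck-at-0, G5 stuck-at-0, G6 stuck-at-1, G7 stuck-at-0.
Only G3 stuck-at-0 is consistent with every test.

G3 stuck-at-0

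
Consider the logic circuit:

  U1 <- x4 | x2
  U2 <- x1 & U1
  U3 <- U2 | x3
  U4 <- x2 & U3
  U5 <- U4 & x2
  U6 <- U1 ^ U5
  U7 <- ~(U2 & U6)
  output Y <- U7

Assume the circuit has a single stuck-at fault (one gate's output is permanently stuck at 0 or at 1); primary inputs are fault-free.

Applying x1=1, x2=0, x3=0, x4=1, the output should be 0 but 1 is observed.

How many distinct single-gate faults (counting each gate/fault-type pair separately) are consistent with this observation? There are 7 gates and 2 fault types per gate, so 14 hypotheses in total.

5

Fault-free: U1=1, U2=1, U3=1, U4=0, U5=0, U6=1, U7=0 → 0. Observed 1.
  U1 stuck-at-0: output 1 ✓
  U1 stuck-at-1: output 0 ✗
  U2 stuck-at-0: output 1 ✓
  U2 stuck-at-1: output 0 ✗
  U3 stuck-at-0: output 0 ✗
  U3 stuck-at-1: output 0 ✗
  U4 stuck-at-0: output 0 ✗
  U4 stuck-at-1: output 0 ✗
  U5 stuck-at-0: output 0 ✗
  U5 stuck-at-1: output 1 ✓
  U6 stuck-at-0: output 1 ✓
  U6 stuck-at-1: output 0 ✗
  U7 stuck-at-0: output 0 ✗
  U7 stuck-at-1: output 1 ✓
Consistent faults: {U1 stuck-at-0, U2 stuck-at-0, U5 stuck-at-1, U6 stuck-at-0, U7 stuck-at-1} — 5 in all.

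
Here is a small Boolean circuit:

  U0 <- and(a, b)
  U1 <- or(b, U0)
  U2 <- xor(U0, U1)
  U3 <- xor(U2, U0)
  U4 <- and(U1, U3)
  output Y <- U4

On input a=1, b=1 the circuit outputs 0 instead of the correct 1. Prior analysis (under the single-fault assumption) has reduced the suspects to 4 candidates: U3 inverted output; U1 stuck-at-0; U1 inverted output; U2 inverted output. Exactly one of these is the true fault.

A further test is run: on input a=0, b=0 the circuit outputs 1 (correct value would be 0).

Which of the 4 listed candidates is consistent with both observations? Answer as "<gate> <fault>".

U1 inverted output

Evaluate each candidate on input a=0, b=0:
  U3 inverted output: U0=0, U1=0, U2=0, U3=1 [inverted output], U4=0 → 0 — eliminated
  U1 stuck-at-0: U0=0, U1=0 [stuck-at-0], U2=0, U3=0, U4=0 → 0 — eliminated
  U1 inverted output: U0=0, U1=1 [inverted output], U2=1, U3=1, U4=1 → 1 — matches
  U2 inverted output: U0=0, U1=0, U2=1 [inverted output], U3=1, U4=0 → 0 — eliminated
Only U1 inverted output reproduces the observed 1.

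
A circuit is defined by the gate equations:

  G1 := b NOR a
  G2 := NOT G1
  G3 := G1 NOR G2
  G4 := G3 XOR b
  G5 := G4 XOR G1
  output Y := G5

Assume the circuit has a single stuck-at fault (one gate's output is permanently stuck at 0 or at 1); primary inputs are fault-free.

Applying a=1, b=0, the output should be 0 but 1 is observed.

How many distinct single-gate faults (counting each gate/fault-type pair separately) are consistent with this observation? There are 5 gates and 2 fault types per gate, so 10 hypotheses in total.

Fault-free: G1=0, G2=1, G3=0, G4=0, G5=0 → 0. Observed 1.
  G1 stuck-at-0: output 0 ✗
  G1 stuck-at-1: output 1 ✓
  G2 stuck-at-0: output 1 ✓
  G2 stuck-at-1: output 0 ✗
  G3 stuck-at-0: output 0 ✗
  G3 stuck-at-1: output 1 ✓
  G4 stuck-at-0: output 0 ✗
  G4 stuck-at-1: output 1 ✓
  G5 stuck-at-0: output 0 ✗
  G5 stuck-at-1: output 1 ✓
Consistent faults: {G1 stuck-at-1, G2 stuck-at-0, G3 stuck-at-1, G4 stuck-at-1, G5 stuck-at-1} — 5 in all.

5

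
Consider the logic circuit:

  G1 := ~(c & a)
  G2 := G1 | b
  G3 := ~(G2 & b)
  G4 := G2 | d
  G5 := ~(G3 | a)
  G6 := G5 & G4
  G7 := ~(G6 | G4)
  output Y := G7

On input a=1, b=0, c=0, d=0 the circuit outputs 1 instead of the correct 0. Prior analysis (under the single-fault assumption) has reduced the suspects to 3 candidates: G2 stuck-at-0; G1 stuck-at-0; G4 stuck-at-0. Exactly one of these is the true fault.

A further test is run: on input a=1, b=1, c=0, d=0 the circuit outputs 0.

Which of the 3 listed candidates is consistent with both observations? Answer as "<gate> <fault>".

Evaluate each candidate on input a=1, b=1, c=0, d=0:
  G2 stuck-at-0: G1=1, G2=0 [stuck-at-0], G3=1, G4=0, G5=0, G6=0, G7=1 → 1 — eliminated
  G1 stuck-at-0: G1=0 [stuck-at-0], G2=1, G3=0, G4=1, G5=0, G6=0, G7=0 → 0 — matches
  G4 stuck-at-0: G1=1, G2=1, G3=0, G4=0 [stuck-at-0], G5=0, G6=0, G7=1 → 1 — eliminated
Only G1 stuck-at-0 reproduces the observed 0.

G1 stuck-at-0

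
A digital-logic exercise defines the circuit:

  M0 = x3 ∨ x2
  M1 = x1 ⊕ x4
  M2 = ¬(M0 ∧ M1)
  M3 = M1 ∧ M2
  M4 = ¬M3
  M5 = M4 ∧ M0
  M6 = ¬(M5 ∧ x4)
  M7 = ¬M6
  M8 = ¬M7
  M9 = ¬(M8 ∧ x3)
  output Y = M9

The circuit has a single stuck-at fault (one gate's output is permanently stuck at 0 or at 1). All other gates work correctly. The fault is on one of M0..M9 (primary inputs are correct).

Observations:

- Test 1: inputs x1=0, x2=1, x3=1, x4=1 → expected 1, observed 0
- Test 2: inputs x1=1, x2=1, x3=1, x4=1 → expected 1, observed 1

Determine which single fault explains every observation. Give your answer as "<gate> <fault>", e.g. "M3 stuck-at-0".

Fault-free values for test 1 (x1=0, x2=1, x3=1, x4=1): M0=1, M1=1, M2=0, M3=0, M4=1, M5=1, M6=0, M7=1, M8=0, M9=1, giving Y=1. Observed 0.
Test 1: faults giving observed 0 are {M0 stuck-at-0, M2 stuck-at-1, M3 stuck-at-1, M4 stuck-at-0, M5 stuck-at-0, M6 stuck-at-1, M7 stuck-at-0, M8 stuck-at-1, M9 stuck-at-0}.
Test 2 (x1=1, x2=1, x3=1, x4=1): fault-free M0=1, M1=0, M2=1, M3=0, M4=1, M5=1, M6=0, M7=1, M8=0, M9=1 → 1; observed 1. Eliminates M0 stuck-at-0, M3 stuck-at-1, M4 stuck-at-0, M5 stuck-at-0, M6 stuck-at-1, M7 stuck-at-0, M8 stuck-at-1, M9 stuck-at-0.
Only M2 stuck-at-1 is consistent with every test.

M2 stuck-at-1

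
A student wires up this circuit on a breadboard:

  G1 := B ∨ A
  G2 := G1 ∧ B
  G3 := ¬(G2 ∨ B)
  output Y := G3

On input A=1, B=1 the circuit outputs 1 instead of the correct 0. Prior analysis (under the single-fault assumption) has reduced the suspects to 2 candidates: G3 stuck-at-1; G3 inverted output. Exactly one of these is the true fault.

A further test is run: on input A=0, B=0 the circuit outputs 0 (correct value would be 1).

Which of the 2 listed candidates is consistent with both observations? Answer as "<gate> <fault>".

G3 inverted output

Evaluate each candidate on input A=0, B=0:
  G3 stuck-at-1: G1=0, G2=0, G3=1 [stuck-at-1] → 1 — eliminated
  G3 inverted output: G1=0, G2=0, G3=0 [inverted output] → 0 — matches
Only G3 inverted output reproduces the observed 0.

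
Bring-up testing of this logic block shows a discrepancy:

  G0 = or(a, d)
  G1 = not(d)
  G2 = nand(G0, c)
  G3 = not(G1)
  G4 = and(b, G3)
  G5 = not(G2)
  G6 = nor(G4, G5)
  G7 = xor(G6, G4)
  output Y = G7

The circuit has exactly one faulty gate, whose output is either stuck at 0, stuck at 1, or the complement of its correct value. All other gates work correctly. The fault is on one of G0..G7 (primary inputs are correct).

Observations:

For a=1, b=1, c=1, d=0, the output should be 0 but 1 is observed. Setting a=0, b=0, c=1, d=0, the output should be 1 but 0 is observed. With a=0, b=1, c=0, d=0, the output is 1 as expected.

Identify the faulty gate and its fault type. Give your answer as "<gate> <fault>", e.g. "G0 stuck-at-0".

G0 inverted output

Fault-free values for test 1 (a=1, b=1, c=1, d=0): G0=1, G1=1, G2=0, G3=0, G4=0, G5=1, G6=0, G7=0, giving Y=0. Observed 1.
Test 1: faults giving observed 1 are {G0 stuck-at-0, G0 inverted output, G1 stuck-at-0, G1 inverted output, G2 stuck-at-1, G2 inverted output, G3 stuck-at-1, G3 inverted output, G4 stuck-at-1, G4 inverted output, G5 stuck-at-0, G5 inverted output, G6 stuck-at-1, G6 inverted output, G7 stuck-at-1, G7 inverted output}.
Test 2 (a=0, b=0, c=1, d=0): fault-free G0=0, G1=1, G2=1, G3=0, G4=0, G5=0, G6=1, G7=1 → 1; observed 0. Eliminates G0 stuck-at-0, G1 stuck-at-0, G1 inverted output, G2 stuck-at-1, G3 stuck-at-1, G3 inverted output, G4 stuck-at-1, G4 inverted output, G5 stuck-at-0, G6 stuck-at-1, G7 stuck-at-1.
Test 3 (a=0, b=1, c=0, d=0): fault-free G0=0, G1=1, G2=1, G3=0, G4=0, G5=0, G6=1, G7=1 → 1; observed 1. Eliminates G2 inverted output, G5 inverted output, G6 inverted output, G7 inverted output.
Only G0 inverted output is consistent with every test.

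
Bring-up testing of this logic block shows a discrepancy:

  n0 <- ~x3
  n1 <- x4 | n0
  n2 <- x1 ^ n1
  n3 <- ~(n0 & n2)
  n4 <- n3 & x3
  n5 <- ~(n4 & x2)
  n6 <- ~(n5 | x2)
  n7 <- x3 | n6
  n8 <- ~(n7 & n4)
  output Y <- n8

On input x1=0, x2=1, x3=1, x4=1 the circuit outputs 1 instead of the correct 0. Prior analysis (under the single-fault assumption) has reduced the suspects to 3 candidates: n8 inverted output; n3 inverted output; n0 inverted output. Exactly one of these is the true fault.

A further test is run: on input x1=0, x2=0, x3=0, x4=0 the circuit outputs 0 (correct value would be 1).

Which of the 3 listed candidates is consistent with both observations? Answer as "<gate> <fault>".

n8 inverted output

Evaluate each candidate on input x1=0, x2=0, x3=0, x4=0:
  n8 inverted output: n0=1, n1=1, n2=1, n3=0, n4=0, n5=1, n6=0, n7=0, n8=0 [inverted output] → 0 — matches
  n3 inverted output: n0=1, n1=1, n2=1, n3=1 [inverted output], n4=0, n5=1, n6=0, n7=0, n8=1 → 1 — eliminated
  n0 inverted output: n0=0 [inverted output], n1=0, n2=0, n3=1, n4=0, n5=1, n6=0, n7=0, n8=1 → 1 — eliminated
Only n8 inverted output reproduces the observed 0.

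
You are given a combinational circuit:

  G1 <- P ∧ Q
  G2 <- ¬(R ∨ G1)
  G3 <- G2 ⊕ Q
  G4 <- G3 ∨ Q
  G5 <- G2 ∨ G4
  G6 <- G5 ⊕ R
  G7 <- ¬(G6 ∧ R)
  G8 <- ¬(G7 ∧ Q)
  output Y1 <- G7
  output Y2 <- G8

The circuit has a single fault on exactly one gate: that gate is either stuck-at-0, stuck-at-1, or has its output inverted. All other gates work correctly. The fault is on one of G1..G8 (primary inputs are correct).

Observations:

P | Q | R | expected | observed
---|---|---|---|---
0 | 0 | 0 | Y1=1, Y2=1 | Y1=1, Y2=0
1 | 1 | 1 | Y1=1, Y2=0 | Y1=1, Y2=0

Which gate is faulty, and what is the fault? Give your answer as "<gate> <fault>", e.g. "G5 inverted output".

G8 stuck-at-0

Fault-free values for test 1 (P=0, Q=0, R=0): G1=0, G2=1, G3=1, G4=1, G5=1, G6=1, G7=1, G8=1, giving Y1=1, Y2=1. Observed Y1=1, Y2=0.
Test 1: faults giving observed Y1=1, Y2=0 are {G8 stuck-at-0, G8 inverted output}.
Test 2 (P=1, Q=1, R=1): fault-free G1=1, G2=0, G3=1, G4=1, G5=1, G6=0, G7=1, G8=0 → Y1=1, Y2=0; observed Y1=1, Y2=0. Eliminates G8 inverted output.
Only G8 stuck-at-0 is consistent with every test.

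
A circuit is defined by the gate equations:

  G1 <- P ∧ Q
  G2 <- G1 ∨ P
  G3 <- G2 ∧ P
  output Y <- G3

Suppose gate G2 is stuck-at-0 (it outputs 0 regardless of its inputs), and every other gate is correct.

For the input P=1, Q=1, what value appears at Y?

Propagate with G2 forced: G1=1, G2=0 [stuck-at-0], G3=0.
So Y = 0. (Without the fault it would be 1.)

0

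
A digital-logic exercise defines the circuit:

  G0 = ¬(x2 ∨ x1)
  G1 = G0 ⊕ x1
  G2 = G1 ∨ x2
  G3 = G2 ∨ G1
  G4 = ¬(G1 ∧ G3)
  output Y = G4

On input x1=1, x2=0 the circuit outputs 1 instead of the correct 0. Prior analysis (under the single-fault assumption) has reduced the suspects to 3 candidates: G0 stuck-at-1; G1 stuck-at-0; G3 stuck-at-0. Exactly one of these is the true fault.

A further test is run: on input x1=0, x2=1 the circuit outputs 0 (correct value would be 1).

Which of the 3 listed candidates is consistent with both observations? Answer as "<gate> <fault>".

G0 stuck-at-1

Evaluate each candidate on input x1=0, x2=1:
  G0 stuck-at-1: G0=1 [stuck-at-1], G1=1, G2=1, G3=1, G4=0 → 0 — matches
  G1 stuck-at-0: G0=0, G1=0 [stuck-at-0], G2=1, G3=1, G4=1 → 1 — eliminated
  G3 stuck-at-0: G0=0, G1=0, G2=1, G3=0 [stuck-at-0], G4=1 → 1 — eliminated
Only G0 stuck-at-1 reproduces the observed 0.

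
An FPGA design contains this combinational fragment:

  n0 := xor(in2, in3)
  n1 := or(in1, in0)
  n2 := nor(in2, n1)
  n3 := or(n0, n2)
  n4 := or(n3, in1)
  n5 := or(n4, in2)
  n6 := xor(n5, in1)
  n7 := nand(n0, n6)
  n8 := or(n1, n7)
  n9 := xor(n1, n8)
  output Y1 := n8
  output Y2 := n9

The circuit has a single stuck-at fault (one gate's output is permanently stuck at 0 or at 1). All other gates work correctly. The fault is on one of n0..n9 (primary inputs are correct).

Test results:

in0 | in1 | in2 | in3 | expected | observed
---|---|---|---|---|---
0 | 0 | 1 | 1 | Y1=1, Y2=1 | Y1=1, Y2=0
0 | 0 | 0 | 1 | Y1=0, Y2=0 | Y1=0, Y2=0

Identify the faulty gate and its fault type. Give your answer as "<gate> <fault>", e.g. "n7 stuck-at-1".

n9 stuck-at-0

Fault-free values for test 1 (in0=0, in1=0, in2=1, in3=1): n0=0, n1=0, n2=0, n3=0, n4=0, n5=1, n6=1, n7=1, n8=1, n9=1, giving Y1=1, Y2=1. Observed Y1=1, Y2=0.
Test 1: faults giving observed Y1=1, Y2=0 are {n1 stuck-at-1, n9 stuck-at-0}.
Test 2 (in0=0, in1=0, in2=0, in3=1): fault-free n0=1, n1=0, n2=1, n3=1, n4=1, n5=1, n6=1, n7=0, n8=0, n9=0 → Y1=0, Y2=0; observed Y1=0, Y2=0. Eliminates n1 stuck-at-1.
Only n9 stuck-at-0 is consistent with every test.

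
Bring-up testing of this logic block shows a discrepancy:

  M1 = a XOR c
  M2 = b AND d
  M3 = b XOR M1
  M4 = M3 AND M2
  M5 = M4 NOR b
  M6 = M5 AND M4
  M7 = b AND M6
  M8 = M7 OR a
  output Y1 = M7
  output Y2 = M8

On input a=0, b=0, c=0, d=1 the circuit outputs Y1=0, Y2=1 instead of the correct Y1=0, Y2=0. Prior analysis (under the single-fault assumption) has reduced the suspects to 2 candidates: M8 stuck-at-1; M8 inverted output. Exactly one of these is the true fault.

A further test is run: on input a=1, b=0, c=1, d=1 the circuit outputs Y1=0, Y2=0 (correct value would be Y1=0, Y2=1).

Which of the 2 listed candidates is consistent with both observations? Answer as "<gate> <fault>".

M8 inverted output

Evaluate each candidate on input a=1, b=0, c=1, d=1:
  M8 stuck-at-1: M1=0, M2=0, M3=0, M4=0, M5=1, M6=0, M7=0, M8=1 [stuck-at-1] → Y1=0, Y2=1 — eliminated
  M8 inverted output: M1=0, M2=0, M3=0, M4=0, M5=1, M6=0, M7=0, M8=0 [inverted output] → Y1=0, Y2=0 — matches
Only M8 inverted output reproduces the observed Y1=0, Y2=0.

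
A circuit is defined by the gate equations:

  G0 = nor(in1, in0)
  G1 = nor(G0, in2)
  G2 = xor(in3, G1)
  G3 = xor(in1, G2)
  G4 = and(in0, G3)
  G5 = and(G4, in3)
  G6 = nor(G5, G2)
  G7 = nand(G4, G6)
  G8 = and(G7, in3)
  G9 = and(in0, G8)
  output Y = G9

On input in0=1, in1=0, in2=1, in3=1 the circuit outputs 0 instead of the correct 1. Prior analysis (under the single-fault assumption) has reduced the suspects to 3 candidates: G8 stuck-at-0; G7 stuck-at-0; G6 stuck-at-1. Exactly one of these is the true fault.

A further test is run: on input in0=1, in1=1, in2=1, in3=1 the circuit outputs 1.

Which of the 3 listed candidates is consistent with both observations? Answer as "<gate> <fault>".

Evaluate each candidate on input in0=1, in1=1, in2=1, in3=1:
  G8 stuck-at-0: G0=0, G1=0, G2=1, G3=0, G4=0, G5=0, G6=0, G7=1, G8=0 [stuck-at-0], G9=0 → 0 — eliminated
  G7 stuck-at-0: G0=0, G1=0, G2=1, G3=0, G4=0, G5=0, G6=0, G7=0 [stuck-at-0], G8=0, G9=0 → 0 — eliminated
  G6 stuck-at-1: G0=0, G1=0, G2=1, G3=0, G4=0, G5=0, G6=1 [stuck-at-1], G7=1, G8=1, G9=1 → 1 — matches
Only G6 stuck-at-1 reproduces the observed 1.

G6 stuck-at-1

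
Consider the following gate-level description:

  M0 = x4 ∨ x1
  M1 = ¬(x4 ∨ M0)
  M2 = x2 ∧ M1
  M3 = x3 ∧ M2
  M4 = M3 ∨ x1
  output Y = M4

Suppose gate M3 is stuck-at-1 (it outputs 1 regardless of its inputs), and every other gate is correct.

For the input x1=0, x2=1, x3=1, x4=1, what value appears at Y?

Propagate with M3 forced: M0=1, M1=0, M2=0, M3=1 [stuck-at-1], M4=1.
So Y = 1. (Without the fault it would be 0.)

1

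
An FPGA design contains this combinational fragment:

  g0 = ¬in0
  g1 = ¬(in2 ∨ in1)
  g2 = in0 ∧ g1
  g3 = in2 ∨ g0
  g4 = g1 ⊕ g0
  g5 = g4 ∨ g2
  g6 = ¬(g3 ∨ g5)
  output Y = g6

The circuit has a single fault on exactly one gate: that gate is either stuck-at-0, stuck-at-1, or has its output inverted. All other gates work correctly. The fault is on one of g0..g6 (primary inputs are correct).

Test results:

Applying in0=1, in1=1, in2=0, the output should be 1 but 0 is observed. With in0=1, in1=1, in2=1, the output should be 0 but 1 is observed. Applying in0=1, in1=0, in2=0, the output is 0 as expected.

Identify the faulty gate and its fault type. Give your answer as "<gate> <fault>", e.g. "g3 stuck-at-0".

Fault-free values for test 1 (in0=1, in1=1, in2=0): g0=0, g1=0, g2=0, g3=0, g4=0, g5=0, g6=1, giving Y=1. Observed 0.
Test 1: faults giving observed 0 are {g0 stuck-at-1, g0 inverted output, g1 stuck-at-1, g1 inverted output, g2 stuck-at-1, g2 inverted output, g3 stuck-at-1, g3 inverted output, g4 stuck-at-1, g4 inverted output, g5 stuck-at-1, g5 inverted output, g6 stuck-at-0, g6 inverted output}.
Test 2 (in0=1, in1=1, in2=1): fault-free g0=0, g1=0, g2=0, g3=1, g4=0, g5=0, g6=0 → 0; observed 1. Eliminates g0 stuck-at-1, g0 inverted output, g1 stuck-at-1, g1 inverted output, g2 stuck-at-1, g2 inverted output, g3 stuck-at-1, g4 stuck-at-1, g4 inverted output, g5 stuck-at-1, g5 inverted output, g6 stuck-at-0.
Test 3 (in0=1, in1=0, in2=0): fault-free g0=0, g1=1, g2=1, g3=0, g4=1, g5=1, g6=0 → 0; observed 0. Eliminates g6 inverted output.
Only g3 inverted output is consistent with every test.

g3 inverted output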